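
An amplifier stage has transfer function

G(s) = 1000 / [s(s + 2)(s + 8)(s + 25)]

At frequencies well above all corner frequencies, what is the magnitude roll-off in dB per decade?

Each pole contributes −20 dB/decade at high frequency; each zero contributes +20 dB/decade.
Net: 0 zero(s) − 4 pole(s) → -80 dB/decade.

-80 dB/decade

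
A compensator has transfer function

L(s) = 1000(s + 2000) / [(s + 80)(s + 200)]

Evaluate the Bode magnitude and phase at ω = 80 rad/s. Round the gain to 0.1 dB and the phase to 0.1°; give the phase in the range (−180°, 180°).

At s = jω = j80:
zero (s+2000): 2000 + j80 → |·| = √(2000²+80²) = √4006400 ≈ 2001.6, ∠ = arctan(80/2000) ≈ 2.29°
pole (s+80): 80 + j80 → |·| = √(80²+80²) = √12800 ≈ 113.14, ∠ = arctan(80/80) ≈ 45.00°
pole (s+200): 200 + j80 → |·| = √(200²+80²) = √46400 ≈ 215.41, ∠ = arctan(80/200) ≈ 21.80°
|L| = 1000 · 2001.6 / 24371 ≈ 82.13
Gain = 20 log₁₀(82.13) ≈ 38.29 dB
∠L = 2.29° − 66.80° = -64.51°

38.3 dB, -64.5°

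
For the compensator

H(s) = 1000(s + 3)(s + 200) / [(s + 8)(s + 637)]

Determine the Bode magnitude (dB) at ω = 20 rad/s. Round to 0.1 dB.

At s = jω = j20:
zero (s+3): 3 + j20 → |·| = √(3²+20²) = √409 ≈ 20.224, ∠ = arctan(20/3) ≈ 81.47°
zero (s+200): 200 + j20 → |·| = √(200²+20²) = √40400 ≈ 201, ∠ = arctan(20/200) ≈ 5.71°
pole (s+8): 8 + j20 → |·| = √(8²+20²) = √464 ≈ 21.541, ∠ = arctan(20/8) ≈ 68.20°
pole (s+637): 637 + j20 → |·| = √(637²+20²) = √406169 ≈ 637.31, ∠ = arctan(20/637) ≈ 1.80°
|H| = 1000 · 4065 / 13728 ≈ 296.11
Gain = 20 log₁₀(296.11) ≈ 49.43 dB

49.4 dB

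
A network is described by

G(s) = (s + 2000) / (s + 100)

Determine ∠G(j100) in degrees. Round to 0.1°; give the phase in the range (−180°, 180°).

-42.1°

Substitute s = j100:
Numerator: (j100) + 2000 = 2000 + j100
Denominator: (j100) + 100 = 100 + j100
|N| = √(2000² + 100²) ≈ 2002.5, ∠N ≈ 2.86°
|D| = √(100² + 100²) ≈ 141.42, ∠D ≈ 45.00°
∠G = 2.86° − 45.00° = -42.14°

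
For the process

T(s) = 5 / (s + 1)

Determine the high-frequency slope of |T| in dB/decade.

Each pole contributes −20 dB/decade at high frequency; each zero contributes +20 dB/decade.
Net: 0 zero(s) − 1 pole(s) → -20 dB/decade.

-20 dB/decade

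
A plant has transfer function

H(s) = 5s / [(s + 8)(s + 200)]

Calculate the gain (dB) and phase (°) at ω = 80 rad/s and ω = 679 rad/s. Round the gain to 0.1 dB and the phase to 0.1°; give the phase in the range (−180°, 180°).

At s = jω = j80:
zero at origin: s = j80 → |·| = 80, ∠ = 90.00°
pole (s+8): 8 + j80 → |·| = √(8²+80²) = √6464 ≈ 80.399, ∠ = arctan(80/8) ≈ 84.29°
pole (s+200): 200 + j80 → |·| = √(200²+80²) = √46400 ≈ 215.41, ∠ = arctan(80/200) ≈ 21.80°
|H| = 5 · 80 / 17319 ≈ 0.023096
Gain = 20 log₁₀(0.023096) ≈ -32.73 dB
∠H = 90.00° − 106.09° = -16.09°

At s = jω = j679:
zero at origin: s = j679 → |·| = 679, ∠ = 90.00°
pole (s+8): 8 + j679 → |·| = √(8²+679²) = √461105 ≈ 679.05, ∠ = arctan(679/8) ≈ 89.32°
pole (s+200): 200 + j679 → |·| = √(200²+679²) = √501041 ≈ 707.84, ∠ = arctan(679/200) ≈ 73.59°
|H| = 5 · 679 / 4.8066e+05 ≈ 0.0070632
Gain = 20 log₁₀(0.0070632) ≈ -43.02 dB
∠H = 90.00° − 162.91° = -72.91°

ω = 80: -32.7 dB, -16.1°; ω = 679: -43.0 dB, -72.9°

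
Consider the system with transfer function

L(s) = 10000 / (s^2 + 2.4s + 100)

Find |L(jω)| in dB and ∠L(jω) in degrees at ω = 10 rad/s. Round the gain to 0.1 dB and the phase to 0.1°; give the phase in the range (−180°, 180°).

At s = jω = j10:
quadratic: (j10)² + 2.4·j10 + 100 = 0 + j24 → |·| ≈ 24, ∠ ≈ 90.00°
|L| = 10000 / 24 ≈ 416.67
Gain = 20 log₁₀(416.67) ≈ 52.40 dB
∠L = 0.00° − 90.00° = -90.00°

52.4 dB, -90.0°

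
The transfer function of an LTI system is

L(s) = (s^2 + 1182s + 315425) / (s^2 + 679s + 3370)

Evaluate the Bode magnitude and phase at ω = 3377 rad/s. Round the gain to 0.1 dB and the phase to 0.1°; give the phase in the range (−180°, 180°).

0.1 dB, -8.4°

Substitute s = j3377:
Numerator: (j3377)^2 + 1182(j3377) + 315425 = -11088704 + j3991614
Denominator: (j3377)^2 + 679(j3377) + 3370 = -11400759 + j2292983
|N| = √(11088704² + 3991614²) ≈ 1.1785e+07, ∠N ≈ 160.20°
|D| = √(11400759² + 2292983²) ≈ 1.1629e+07, ∠D ≈ 168.63°
|L| = 1.1785e+07 / 1.1629e+07 ≈ 1.0134
Gain = 20 log₁₀(1.0134) ≈ 0.12 dB
∠L = 160.20° − 168.63° = -8.43°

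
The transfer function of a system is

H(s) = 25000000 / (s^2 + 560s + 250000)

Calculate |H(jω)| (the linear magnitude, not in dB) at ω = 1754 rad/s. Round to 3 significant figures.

At s = jω = j1754:
quadratic: (j1754)² + 560·j1754 + 250000 = -2826516 + j982240 → |·| ≈ 2.9923e+06, ∠ ≈ 160.84°
|H| = 25000000 / 2.9923e+06 ≈ 8.3548

8.35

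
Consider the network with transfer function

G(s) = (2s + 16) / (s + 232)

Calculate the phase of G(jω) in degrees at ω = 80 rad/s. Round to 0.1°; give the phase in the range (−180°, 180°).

65.3°

Substitute s = j80:
Numerator: 2(j80) + 16 = 16 + j160
Denominator: (j80) + 232 = 232 + j80
|N| = √(16² + 160²) ≈ 160.8, ∠N ≈ 84.29°
|D| = √(232² + 80²) ≈ 245.41, ∠D ≈ 19.03°
∠G = 84.29° − 19.03° = 65.26°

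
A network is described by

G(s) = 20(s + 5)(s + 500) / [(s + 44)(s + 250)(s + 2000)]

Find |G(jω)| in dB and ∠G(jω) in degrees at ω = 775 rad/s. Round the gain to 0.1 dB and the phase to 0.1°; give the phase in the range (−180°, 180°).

At s = jω = j775:
zero (s+5): 5 + j775 → |·| = √(5²+775²) = √600650 ≈ 775.02, ∠ = arctan(775/5) ≈ 89.63°
zero (s+500): 500 + j775 → |·| = √(500²+775²) = √850625 ≈ 922.29, ∠ = arctan(775/500) ≈ 57.17°
pole (s+44): 44 + j775 → |·| = √(44²+775²) = √602561 ≈ 776.25, ∠ = arctan(775/44) ≈ 86.75°
pole (s+250): 250 + j775 → |·| = √(250²+775²) = √663125 ≈ 814.32, ∠ = arctan(775/250) ≈ 72.12°
pole (s+2000): 2000 + j775 → |·| = √(2000²+775²) = √4600625 ≈ 2144.9, ∠ = arctan(775/2000) ≈ 21.18°
|G| = 20 · 7.1479e+05 / 1.3558e+09 ≈ 0.010544
Gain = 20 log₁₀(0.010544) ≈ -39.54 dB
∠G = 146.80° − 180.05° = -33.25°

-39.5 dB, -33.3°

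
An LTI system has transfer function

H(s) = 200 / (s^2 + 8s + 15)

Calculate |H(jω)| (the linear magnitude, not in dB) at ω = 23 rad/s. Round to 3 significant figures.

Substitute s = j23:
Numerator: 200 = 200 + j0
Denominator: (j23)^2 + 8(j23) + 15 = -514 + j184
|N| = √(200² + 0²) ≈ 200, ∠N ≈ 0.00°
|D| = √(514² + 184²) ≈ 545.94, ∠D ≈ 160.30°
|H| = 200 / 545.94 ≈ 0.36634

0.366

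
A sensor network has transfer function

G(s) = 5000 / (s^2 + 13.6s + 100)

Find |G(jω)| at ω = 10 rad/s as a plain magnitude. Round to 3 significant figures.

At s = jω = j10:
quadratic: (j10)² + 13.6·j10 + 100 = 0 + j136 → |·| ≈ 136, ∠ ≈ 90.00°
|G| = 5000 / 136 ≈ 36.765

36.8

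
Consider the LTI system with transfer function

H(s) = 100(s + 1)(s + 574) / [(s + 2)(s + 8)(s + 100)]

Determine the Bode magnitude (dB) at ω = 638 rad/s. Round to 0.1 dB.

At s = jω = j638:
zero (s+1): 1 + j638 → |·| = √(1²+638²) = √407045 ≈ 638, ∠ = arctan(638/1) ≈ 89.91°
zero (s+574): 574 + j638 → |·| = √(574²+638²) = √736520 ≈ 858.21, ∠ = arctan(638/574) ≈ 48.02°
pole (s+2): 2 + j638 → |·| = √(2²+638²) = √407048 ≈ 638, ∠ = arctan(638/2) ≈ 89.82°
pole (s+8): 8 + j638 → |·| = √(8²+638²) = √407108 ≈ 638.05, ∠ = arctan(638/8) ≈ 89.28°
pole (s+100): 100 + j638 → |·| = √(100²+638²) = √417044 ≈ 645.79, ∠ = arctan(638/100) ≈ 81.09°
|H| = 100 · 5.4754e+05 / 2.6289e+08 ≈ 0.20828
Gain = 20 log₁₀(0.20828) ≈ -13.63 dB

-13.6 dB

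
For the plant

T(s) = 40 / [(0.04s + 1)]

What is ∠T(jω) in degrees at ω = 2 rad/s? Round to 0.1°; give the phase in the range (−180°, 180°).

At ω = 2 rad/s:
pole (1 + j2·0.04) = 1 + j0.08 → |·| ≈ 1.0032, ∠ ≈ 4.57°
∠T = (0°) − (4.57°) = -4.57°

-4.6°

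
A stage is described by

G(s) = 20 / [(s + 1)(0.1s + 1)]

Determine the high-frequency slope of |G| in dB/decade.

-40 dB/decade

Each pole contributes −20 dB/decade at high frequency; each zero contributes +20 dB/decade.
Net: 0 zero(s) − 2 pole(s) → -40 dB/decade.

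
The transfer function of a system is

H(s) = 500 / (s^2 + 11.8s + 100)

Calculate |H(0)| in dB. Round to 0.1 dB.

H(0) = 500 / 100 = 5
20 log₁₀(5) ≈ 13.98 dB

14.0 dB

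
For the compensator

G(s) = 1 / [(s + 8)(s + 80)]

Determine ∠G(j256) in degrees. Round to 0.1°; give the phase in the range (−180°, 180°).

At s = jω = j256:
pole (s+8): 8 + j256 → |·| = √(8²+256²) = √65600 ≈ 256.12, ∠ = arctan(256/8) ≈ 88.21°
pole (s+80): 80 + j256 → |·| = √(80²+256²) = √71936 ≈ 268.21, ∠ = arctan(256/80) ≈ 72.65°
∠G = 0.00° − 160.86° = -160.86°

-160.9°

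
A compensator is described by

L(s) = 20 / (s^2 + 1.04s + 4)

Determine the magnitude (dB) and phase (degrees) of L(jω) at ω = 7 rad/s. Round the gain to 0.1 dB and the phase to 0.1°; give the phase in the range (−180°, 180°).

-7.2 dB, -170.8°

At s = jω = j7:
quadratic: (j7)² + 1.04·j7 + 4 = -45 + j7.28 → |·| ≈ 45.585, ∠ ≈ 170.81°
|L| = 20 / 45.585 ≈ 0.43874
Gain = 20 log₁₀(0.43874) ≈ -7.16 dB
∠L = 0.00° − 170.81° = -170.81°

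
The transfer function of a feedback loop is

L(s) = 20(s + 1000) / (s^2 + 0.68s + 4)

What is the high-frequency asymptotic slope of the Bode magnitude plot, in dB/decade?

Each pole contributes −20 dB/decade at high frequency; each zero contributes +20 dB/decade.
Net: 1 zero(s) − 2 pole(s) → -20 dB/decade.

-20 dB/decade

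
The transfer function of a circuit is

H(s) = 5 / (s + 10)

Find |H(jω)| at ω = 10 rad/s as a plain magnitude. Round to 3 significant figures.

0.354

At s = jω = j10:
pole (s+10): 10 + j10 → |·| = √(10²+10²) = √200 ≈ 14.142, ∠ = arctan(10/10) ≈ 45.00°
|H| = 5 / 14.142 ≈ 0.35356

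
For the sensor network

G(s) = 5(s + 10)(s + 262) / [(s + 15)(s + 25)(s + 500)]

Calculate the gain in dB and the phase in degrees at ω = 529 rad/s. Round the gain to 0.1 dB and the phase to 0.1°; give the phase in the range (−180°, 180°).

-42.3 dB, -69.7°

At s = jω = j529:
zero (s+10): 10 + j529 → |·| = √(10²+529²) = √279941 ≈ 529.09, ∠ = arctan(529/10) ≈ 88.92°
zero (s+262): 262 + j529 → |·| = √(262²+529²) = √348485 ≈ 590.33, ∠ = arctan(529/262) ≈ 63.65°
pole (s+15): 15 + j529 → |·| = √(15²+529²) = √280066 ≈ 529.21, ∠ = arctan(529/15) ≈ 88.38°
pole (s+25): 25 + j529 → |·| = √(25²+529²) = √280466 ≈ 529.59, ∠ = arctan(529/25) ≈ 87.29°
pole (s+500): 500 + j529 → |·| = √(500²+529²) = √529841 ≈ 727.9, ∠ = arctan(529/500) ≈ 46.61°
|G| = 5 · 3.1234e+05 / 2.04e+08 ≈ 0.0076554
Gain = 20 log₁₀(0.0076554) ≈ -42.32 dB
∠G = 152.57° − 222.28° = -69.71°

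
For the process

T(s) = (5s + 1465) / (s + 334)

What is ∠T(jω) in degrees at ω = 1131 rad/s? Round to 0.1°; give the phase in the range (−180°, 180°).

1.9°

Substitute s = j1131:
Numerator: 5(j1131) + 1465 = 1465 + j5655
Denominator: (j1131) + 334 = 334 + j1131
|N| = √(1465² + 5655²) ≈ 5841.7, ∠N ≈ 75.48°
|D| = √(334² + 1131²) ≈ 1179.3, ∠D ≈ 73.55°
∠T = 75.48° − 73.55° = 1.93°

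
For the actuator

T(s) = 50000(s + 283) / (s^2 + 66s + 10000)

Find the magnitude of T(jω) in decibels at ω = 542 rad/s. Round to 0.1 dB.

At s = jω = j542:
zero (s+283): 283 + j542 → |·| = √(283²+542²) = √373853 ≈ 611.44, ∠ = arctan(542/283) ≈ 62.43°
quadratic: (j542)² + 66·j542 + 10000 = -283764 + j35772 → |·| ≈ 2.8601e+05, ∠ ≈ 172.82°
|T| = 50000 · 611.44 / 2.8601e+05 ≈ 106.89
Gain = 20 log₁₀(106.89) ≈ 40.58 dB

40.6 dB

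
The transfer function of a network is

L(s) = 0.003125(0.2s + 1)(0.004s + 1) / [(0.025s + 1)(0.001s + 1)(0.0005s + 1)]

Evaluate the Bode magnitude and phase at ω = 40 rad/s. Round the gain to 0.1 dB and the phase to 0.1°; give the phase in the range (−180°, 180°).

-34.9 dB, 43.5°

At ω = 40 rad/s:
zero (1 + j40·0.2) = 1 + j8 → |·| ≈ 8.0623, ∠ ≈ 82.87°
zero (1 + j40·0.004) = 1 + j0.16 → |·| ≈ 1.0127, ∠ ≈ 9.09°
pole (1 + j40·0.025) = 1 + j1 → |·| ≈ 1.4142, ∠ ≈ 45.00°
pole (1 + j40·0.001) = 1 + j0.04 → |·| ≈ 1.0008, ∠ ≈ 2.29°
pole (1 + j40·0.0005) = 1 + j0.02 → |·| ≈ 1.0002, ∠ ≈ 1.15°
|L| = 0.003125 · 8.0623 · 1.0127 / (1.4142 · 1.0008 · 1.0002) ≈ 0.018024
Gain = 20 log₁₀(0.018024) ≈ -34.88 dB
∠L = (82.87° + 9.09°) − (45.00° + 2.29° + 1.15°) = 43.52°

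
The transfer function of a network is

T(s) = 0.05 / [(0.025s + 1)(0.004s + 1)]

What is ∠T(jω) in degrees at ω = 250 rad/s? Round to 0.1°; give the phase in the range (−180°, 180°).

At ω = 250 rad/s:
pole (1 + j250·0.025) = 1 + j6.25 → |·| ≈ 6.3295, ∠ ≈ 80.91°
pole (1 + j250·0.004) = 1 + j1 → |·| ≈ 1.4142, ∠ ≈ 45.00°
∠T = (0°) − (80.91° + 45.00°) = -125.91°

-125.9°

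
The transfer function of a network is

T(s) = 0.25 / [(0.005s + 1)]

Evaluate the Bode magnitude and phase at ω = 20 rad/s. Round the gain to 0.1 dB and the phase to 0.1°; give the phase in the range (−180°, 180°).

-12.1 dB, -5.7°

At ω = 20 rad/s:
pole (1 + j20·0.005) = 1 + j0.1 → |·| ≈ 1.005, ∠ ≈ 5.71°
|T| = 0.25 · 1 / (1.005) ≈ 0.24876
Gain = 20 log₁₀(0.24876) ≈ -12.08 dB
∠T = (0°) − (5.71°) = -5.71°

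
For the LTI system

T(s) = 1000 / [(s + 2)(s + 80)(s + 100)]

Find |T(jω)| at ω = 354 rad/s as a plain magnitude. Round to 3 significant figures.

At s = jω = j354:
pole (s+2): 2 + j354 → |·| = √(2²+354²) = √125320 ≈ 354.01, ∠ = arctan(354/2) ≈ 89.68°
pole (s+80): 80 + j354 → |·| = √(80²+354²) = √131716 ≈ 362.93, ∠ = arctan(354/80) ≈ 77.27°
pole (s+100): 100 + j354 → |·| = √(100²+354²) = √135316 ≈ 367.85, ∠ = arctan(354/100) ≈ 74.23°
|T| = 1000 / 4.7262e+07 ≈ 2.1159e-05

2.12e-05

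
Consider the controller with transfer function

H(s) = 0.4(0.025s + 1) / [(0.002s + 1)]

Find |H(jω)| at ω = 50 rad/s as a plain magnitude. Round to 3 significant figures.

At ω = 50 rad/s:
zero (1 + j50·0.025) = 1 + j1.25 → |·| ≈ 1.6008, ∠ ≈ 51.34°
pole (1 + j50·0.002) = 1 + j0.1 → |·| ≈ 1.005, ∠ ≈ 5.71°
|H| = 0.4 · 1.6008 / (1.005) ≈ 0.63713

0.637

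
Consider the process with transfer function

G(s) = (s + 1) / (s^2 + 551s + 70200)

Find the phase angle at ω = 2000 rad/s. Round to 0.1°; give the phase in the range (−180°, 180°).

Substitute s = j2000:
Numerator: (j2000) + 1 = 1 + j2000
Denominator: (j2000)^2 + 551(j2000) + 70200 = -3929800 + j1102000
|N| = √(1² + 2000²) ≈ 2000, ∠N ≈ 89.97°
|D| = √(3929800² + 1102000²) ≈ 4.0814e+06, ∠D ≈ 164.34°
∠G = 89.97° − 164.34° = -74.37°

-74.4°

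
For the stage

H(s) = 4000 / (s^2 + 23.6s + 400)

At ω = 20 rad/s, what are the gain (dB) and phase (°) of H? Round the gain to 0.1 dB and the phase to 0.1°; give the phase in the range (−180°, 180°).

At s = jω = j20:
quadratic: (j20)² + 23.6·j20 + 400 = 0 + j472 → |·| ≈ 472, ∠ ≈ 90.00°
|H| = 4000 / 472 ≈ 8.4746
Gain = 20 log₁₀(8.4746) ≈ 18.56 dB
∠H = 0.00° − 90.00° = -90.00°

18.6 dB, -90.0°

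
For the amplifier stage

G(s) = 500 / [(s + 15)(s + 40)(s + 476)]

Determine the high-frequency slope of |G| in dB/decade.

Each pole contributes −20 dB/decade at high frequency; each zero contributes +20 dB/decade.
Net: 0 zero(s) − 3 pole(s) → -60 dB/decade.

-60 dB/decade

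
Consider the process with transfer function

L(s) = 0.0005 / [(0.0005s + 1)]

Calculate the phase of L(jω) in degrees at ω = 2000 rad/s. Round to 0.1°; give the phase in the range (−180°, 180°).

At ω = 2000 rad/s:
pole (1 + j2000·0.0005) = 1 + j1 → |·| ≈ 1.4142, ∠ ≈ 45.00°
∠L = (0°) − (45.00°) = -45.00°

-45.0°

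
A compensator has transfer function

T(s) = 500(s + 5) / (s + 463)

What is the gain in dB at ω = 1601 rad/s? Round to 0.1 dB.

53.6 dB

At s = jω = j1601:
zero (s+5): 5 + j1601 → |·| = √(5²+1601²) = √2563226 ≈ 1601, ∠ = arctan(1601/5) ≈ 89.82°
pole (s+463): 463 + j1601 → |·| = √(463²+1601²) = √2777570 ≈ 1666.6, ∠ = arctan(1601/463) ≈ 73.87°
|T| = 500 · 1601 / 1666.6 ≈ 480.32
Gain = 20 log₁₀(480.32) ≈ 53.63 dB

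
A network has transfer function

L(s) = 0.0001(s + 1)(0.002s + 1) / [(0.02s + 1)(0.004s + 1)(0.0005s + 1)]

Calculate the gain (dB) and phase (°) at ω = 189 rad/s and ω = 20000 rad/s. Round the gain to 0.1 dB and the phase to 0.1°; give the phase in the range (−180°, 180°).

ω = 189: -47.7 dB, -7.3°; ω = 20000: -72.1 dB, -84.9°

At ω = 189 rad/s:
zero (1 + j189·1) = 1 + j189 → |·| ≈ 189, ∠ ≈ 89.70°
zero (1 + j189·0.002) = 1 + j0.378 → |·| ≈ 1.0691, ∠ ≈ 20.71°
pole (1 + j189·0.02) = 1 + j3.78 → |·| ≈ 3.91, ∠ ≈ 75.18°
pole (1 + j189·0.004) = 1 + j0.756 → |·| ≈ 1.2536, ∠ ≈ 37.09°
pole (1 + j189·0.0005) = 1 + j0.0945 → |·| ≈ 1.0045, ∠ ≈ 5.40°
|L| = 0.0001 · 189 · 1.0691 / (3.91 · 1.2536 · 1.0045) ≈ 0.0041039
Gain = 20 log₁₀(0.0041039) ≈ -47.74 dB
∠L = (89.70° + 20.71°) − (75.18° + 37.09° + 5.40°) = -7.26°

At ω = 20000 rad/s:
zero (1 + j20000·1) = 1 + j20000 → |·| ≈ 20000, ∠ ≈ 90.00°
zero (1 + j20000·0.002) = 1 + j40 → |·| ≈ 40.012, ∠ ≈ 88.57°
pole (1 + j20000·0.02) = 1 + j400 → |·| ≈ 400, ∠ ≈ 89.86°
pole (1 + j20000·0.004) = 1 + j80 → |·| ≈ 80.006, ∠ ≈ 89.28°
pole (1 + j20000·0.0005) = 1 + j10 → |·| ≈ 10.05, ∠ ≈ 84.29°
|L| = 0.0001 · 20000 · 40.012 / (400 · 80.006 · 10.05) ≈ 0.00024881
Gain = 20 log₁₀(0.00024881) ≈ -72.08 dB
∠L = (90.00° + 88.57°) − (89.86° + 89.28° + 84.29°) = -84.86°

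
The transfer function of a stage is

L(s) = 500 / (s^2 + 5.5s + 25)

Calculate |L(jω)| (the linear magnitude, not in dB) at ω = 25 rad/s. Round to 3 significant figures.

At s = jω = j25:
quadratic: (j25)² + 5.5·j25 + 25 = -600 + j137.5 → |·| ≈ 615.55, ∠ ≈ 167.09°
|L| = 500 / 615.55 ≈ 0.81228

0.812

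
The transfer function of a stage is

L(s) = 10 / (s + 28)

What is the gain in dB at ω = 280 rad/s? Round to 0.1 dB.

Substitute s = j280:
Numerator: 10 = 10 + j0
Denominator: (j280) + 28 = 28 + j280
|N| = √(10² + 0²) ≈ 10, ∠N ≈ 0.00°
|D| = √(28² + 280²) ≈ 281.4, ∠D ≈ 84.29°
|L| = 10 / 281.4 ≈ 0.035537
Gain = 20 log₁₀(0.035537) ≈ -28.99 dB

-29.0 dB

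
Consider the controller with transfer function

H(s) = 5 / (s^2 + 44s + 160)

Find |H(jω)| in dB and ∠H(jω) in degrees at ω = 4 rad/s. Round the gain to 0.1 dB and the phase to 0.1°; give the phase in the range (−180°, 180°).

Substitute s = j4:
Numerator: 5 = 5 + j0
Denominator: (j4)^2 + 44(j4) + 160 = 144 + j176
|N| = √(5² + 0²) ≈ 5, ∠N ≈ 0.00°
|D| = √(144² + 176²) ≈ 227.4, ∠D ≈ 50.71°
|H| = 5 / 227.4 ≈ 0.021988
Gain = 20 log₁₀(0.021988) ≈ -33.16 dB
∠H = 0.00° − 50.71° = -50.71°

-33.2 dB, -50.7°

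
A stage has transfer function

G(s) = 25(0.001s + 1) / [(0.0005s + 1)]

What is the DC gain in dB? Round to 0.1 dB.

28.0 dB

G(0) = 25 · 1 / 1 = 25
20 log₁₀(25) ≈ 27.96 dB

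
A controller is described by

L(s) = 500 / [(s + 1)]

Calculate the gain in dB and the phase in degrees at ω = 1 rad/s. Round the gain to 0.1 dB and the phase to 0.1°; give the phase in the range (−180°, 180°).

At ω = 1 rad/s:
pole (1 + j1·1) = 1 + j1 → |·| ≈ 1.4142, ∠ ≈ 45.00°
|L| = 500 · 1 / (1.4142) ≈ 353.56
Gain = 20 log₁₀(353.56) ≈ 50.97 dB
∠L = (0°) − (45.00°) = -45.00°

51.0 dB, -45.0°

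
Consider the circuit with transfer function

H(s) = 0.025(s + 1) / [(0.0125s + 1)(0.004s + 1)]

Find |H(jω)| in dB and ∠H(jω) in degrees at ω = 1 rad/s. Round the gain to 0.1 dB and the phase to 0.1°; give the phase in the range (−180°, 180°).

-29.0 dB, 44.1°

At ω = 1 rad/s:
zero (1 + j1·1) = 1 + j1 → |·| ≈ 1.4142, ∠ ≈ 45.00°
pole (1 + j1·0.0125) = 1 + j0.0125 → |·| ≈ 1.0001, ∠ ≈ 0.72°
pole (1 + j1·0.004) = 1 + j0.004 → |·| ≈ 1, ∠ ≈ 0.23°
|H| = 0.025 · 1.4142 / (1.0001 · 1) ≈ 0.035351
Gain = 20 log₁₀(0.035351) ≈ -29.03 dB
∠H = (45.00°) − (0.72° + 0.23°) = 44.05°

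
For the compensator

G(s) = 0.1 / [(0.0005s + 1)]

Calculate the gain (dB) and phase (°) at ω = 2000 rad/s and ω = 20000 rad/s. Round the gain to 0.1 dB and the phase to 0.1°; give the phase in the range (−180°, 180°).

ω = 2000: -23.0 dB, -45.0°; ω = 20000: -40.0 dB, -84.3°

At ω = 2000 rad/s:
pole (1 + j2000·0.0005) = 1 + j1 → |·| ≈ 1.4142, ∠ ≈ 45.00°
|G| = 0.1 · 1 / (1.4142) ≈ 0.070711
Gain = 20 log₁₀(0.070711) ≈ -23.01 dB
∠G = (0°) − (45.00°) = -45.00°

At ω = 20000 rad/s:
pole (1 + j20000·0.0005) = 1 + j10 → |·| ≈ 10.05, ∠ ≈ 84.29°
|G| = 0.1 · 1 / (10.05) ≈ 0.0099502
Gain = 20 log₁₀(0.0099502) ≈ -40.04 dB
∠G = (0°) − (84.29°) = -84.29°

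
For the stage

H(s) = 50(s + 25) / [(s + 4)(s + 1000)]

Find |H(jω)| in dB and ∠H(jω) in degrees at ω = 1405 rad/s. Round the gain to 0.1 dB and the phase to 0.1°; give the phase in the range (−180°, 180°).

At s = jω = j1405:
zero (s+25): 25 + j1405 → |·| = √(25²+1405²) = √1974650 ≈ 1405.2, ∠ = arctan(1405/25) ≈ 88.98°
pole (s+4): 4 + j1405 → |·| = √(4²+1405²) = √1974041 ≈ 1405, ∠ = arctan(1405/4) ≈ 89.84°
pole (s+1000): 1000 + j1405 → |·| = √(1000²+1405²) = √2974025 ≈ 1724.5, ∠ = arctan(1405/1000) ≈ 54.56°
|H| = 50 · 1405.2 / 2.4229e+06 ≈ 0.028998
Gain = 20 log₁₀(0.028998) ≈ -30.75 dB
∠H = 88.98° − 144.40° = -55.42°

-30.8 dB, -55.4°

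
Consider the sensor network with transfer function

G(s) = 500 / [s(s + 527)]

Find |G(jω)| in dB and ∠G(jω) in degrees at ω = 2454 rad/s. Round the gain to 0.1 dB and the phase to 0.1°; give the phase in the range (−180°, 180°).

-81.8 dB, -167.9°

At s = jω = j2454:
pole (s+527): 527 + j2454 → |·| = √(527²+2454²) = √6299845 ≈ 2509.9, ∠ = arctan(2454/527) ≈ 77.88°
pole at origin: |s| = 2454, ∠ = 90.00° (in denominator)
|G| = 500 / 6.1593e+06 ≈ 8.1178e-05
Gain = 20 log₁₀(8.1178e-05) ≈ -81.81 dB
∠G = 0.00° − 167.88° = -167.88°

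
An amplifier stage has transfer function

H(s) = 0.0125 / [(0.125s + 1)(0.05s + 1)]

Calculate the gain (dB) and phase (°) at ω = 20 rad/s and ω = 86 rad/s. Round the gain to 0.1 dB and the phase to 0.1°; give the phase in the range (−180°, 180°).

ω = 20: -49.7 dB, -113.2°; ω = 86: -71.6 dB, -161.6°

At ω = 20 rad/s:
pole (1 + j20·0.125) = 1 + j2.5 → |·| ≈ 2.6926, ∠ ≈ 68.20°
pole (1 + j20·0.05) = 1 + j1 → |·| ≈ 1.4142, ∠ ≈ 45.00°
|H| = 0.0125 · 1 / (2.6926 · 1.4142) ≈ 0.0032827
Gain = 20 log₁₀(0.0032827) ≈ -49.68 dB
∠H = (0°) − (68.20° + 45.00°) = -113.20°

At ω = 86 rad/s:
pole (1 + j86·0.125) = 1 + j10.75 → |·| ≈ 10.796, ∠ ≈ 84.69°
pole (1 + j86·0.05) = 1 + j4.3 → |·| ≈ 4.4147, ∠ ≈ 76.91°
|H| = 0.0125 · 1 / (10.796 · 4.4147) ≈ 0.00026227
Gain = 20 log₁₀(0.00026227) ≈ -71.63 dB
∠H = (0°) − (84.69° + 76.91°) = -161.60°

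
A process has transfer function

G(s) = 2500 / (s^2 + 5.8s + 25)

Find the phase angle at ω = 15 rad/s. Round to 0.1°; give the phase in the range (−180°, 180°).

-156.5°

At s = jω = j15:
quadratic: (j15)² + 5.8·j15 + 25 = -200 + j87 → |·| ≈ 218.1, ∠ ≈ 156.49°
∠G = 0.00° − 156.49° = -156.49°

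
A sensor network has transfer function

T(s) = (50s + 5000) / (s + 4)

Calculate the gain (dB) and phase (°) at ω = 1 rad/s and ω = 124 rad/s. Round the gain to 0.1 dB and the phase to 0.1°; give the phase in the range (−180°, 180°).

ω = 1: 61.7 dB, -13.5°; ω = 124: 36.2 dB, -37.0°

Substitute s = j1:
Numerator: 50(j1) + 5000 = 5000 + j50
Denominator: (j1) + 4 = 4 + j1
|N| = √(5000² + 50²) ≈ 5000.2, ∠N ≈ 0.57°
|D| = √(4² + 1²) ≈ 4.1231, ∠D ≈ 14.04°
|T| = 5000.2 / 4.1231 ≈ 1212.7
Gain = 20 log₁₀(1212.7) ≈ 61.68 dB
∠T = 0.57° − 14.04° = -13.47°

Substitute s = j124:
Numerator: 50(j124) + 5000 = 5000 + j6200
Denominator: (j124) + 4 = 4 + j124
|N| = √(5000² + 6200²) ≈ 7964.9, ∠N ≈ 51.12°
|D| = √(4² + 124²) ≈ 124.06, ∠D ≈ 88.15°
|T| = 7964.9 / 124.06 ≈ 64.202
Gain = 20 log₁₀(64.202) ≈ 36.15 dB
∠T = 51.12° − 88.15° = -37.03°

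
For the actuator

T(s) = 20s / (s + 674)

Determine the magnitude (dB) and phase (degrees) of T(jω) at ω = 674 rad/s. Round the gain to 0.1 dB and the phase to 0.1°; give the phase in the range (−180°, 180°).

23.0 dB, 45.0°

At s = jω = j674:
zero at origin: s = j674 → |·| = 674, ∠ = 90.00°
pole (s+674): 674 + j674 → |·| = √(674²+674²) = √908552 ≈ 953.18, ∠ = arctan(674/674) ≈ 45.00°
|T| = 20 · 674 / 953.18 ≈ 14.142
Gain = 20 log₁₀(14.142) ≈ 23.01 dB
∠T = 90.00° − 45.00° = 45.00°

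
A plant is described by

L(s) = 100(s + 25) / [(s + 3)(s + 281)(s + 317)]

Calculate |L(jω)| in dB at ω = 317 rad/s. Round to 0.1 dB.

At s = jω = j317:
zero (s+25): 25 + j317 → |·| = √(25²+317²) = √101114 ≈ 317.98, ∠ = arctan(317/25) ≈ 85.49°
pole (s+3): 3 + j317 → |·| = √(3²+317²) = √100498 ≈ 317.01, ∠ = arctan(317/3) ≈ 89.46°
pole (s+281): 281 + j317 → |·| = √(281²+317²) = √179450 ≈ 423.62, ∠ = arctan(317/281) ≈ 48.45°
pole (s+317): 317 + j317 → |·| = √(317²+317²) = √200978 ≈ 448.31, ∠ = arctan(317/317) ≈ 45.00°
|L| = 100 · 317.98 / 6.0204e+07 ≈ 0.00052817
Gain = 20 log₁₀(0.00052817) ≈ -65.54 dB

-65.5 dB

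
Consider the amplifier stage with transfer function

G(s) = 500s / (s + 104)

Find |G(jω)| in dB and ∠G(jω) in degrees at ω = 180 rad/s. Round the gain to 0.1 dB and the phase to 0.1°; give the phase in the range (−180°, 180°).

At s = jω = j180:
zero at origin: s = j180 → |·| = 180, ∠ = 90.00°
pole (s+104): 104 + j180 → |·| = √(104²+180²) = √43216 ≈ 207.88, ∠ = arctan(180/104) ≈ 59.98°
|G| = 500 · 180 / 207.88 ≈ 432.94
Gain = 20 log₁₀(432.94) ≈ 52.73 dB
∠G = 90.00° − 59.98° = 30.02°

52.7 dB, 30.0°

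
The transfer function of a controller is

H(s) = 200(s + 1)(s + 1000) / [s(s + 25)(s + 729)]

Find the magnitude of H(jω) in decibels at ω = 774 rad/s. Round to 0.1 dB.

-10.3 dB

At s = jω = j774:
zero (s+1): 1 + j774 → |·| = √(1²+774²) = √599077 ≈ 774, ∠ = arctan(774/1) ≈ 89.93°
zero (s+1000): 1000 + j774 → |·| = √(1000²+774²) = √1599076 ≈ 1264.5, ∠ = arctan(774/1000) ≈ 37.74°
pole (s+25): 25 + j774 → |·| = √(25²+774²) = √599701 ≈ 774.4, ∠ = arctan(774/25) ≈ 88.15°
pole (s+729): 729 + j774 → |·| = √(729²+774²) = √1130517 ≈ 1063.3, ∠ = arctan(774/729) ≈ 46.71°
pole at origin: |s| = 774, ∠ = 90.00° (in denominator)
|H| = 200 · 9.7872e+05 / 6.3733e+08 ≈ 0.30713
Gain = 20 log₁₀(0.30713) ≈ -10.25 dB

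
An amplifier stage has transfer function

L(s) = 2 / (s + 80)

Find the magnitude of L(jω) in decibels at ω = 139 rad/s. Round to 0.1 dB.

-38.1 dB

Substitute s = j139:
Numerator: 2 = 2 + j0
Denominator: (j139) + 80 = 80 + j139
|N| = √(2² + 0²) ≈ 2, ∠N ≈ 0.00°
|D| = √(80² + 139²) ≈ 160.38, ∠D ≈ 60.08°
|L| = 2 / 160.38 ≈ 0.01247
Gain = 20 log₁₀(0.01247) ≈ -38.08 dB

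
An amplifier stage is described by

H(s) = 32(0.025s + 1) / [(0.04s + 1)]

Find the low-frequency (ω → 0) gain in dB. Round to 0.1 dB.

H(0) = 32 · 1 / 1 = 32
20 log₁₀(32) ≈ 30.10 dB

30.1 dB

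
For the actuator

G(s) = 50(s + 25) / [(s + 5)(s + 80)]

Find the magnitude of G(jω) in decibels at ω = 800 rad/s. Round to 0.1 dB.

At s = jω = j800:
zero (s+25): 25 + j800 → |·| = √(25²+800²) = √640625 ≈ 800.39, ∠ = arctan(800/25) ≈ 88.21°
pole (s+5): 5 + j800 → |·| = √(5²+800²) = √640025 ≈ 800.02, ∠ = arctan(800/5) ≈ 89.64°
pole (s+80): 80 + j800 → |·| = √(80²+800²) = √646400 ≈ 803.99, ∠ = arctan(800/80) ≈ 84.29°
|G| = 50 · 800.39 / 6.4321e+05 ≈ 0.062218
Gain = 20 log₁₀(0.062218) ≈ -24.12 dB

-24.1 dB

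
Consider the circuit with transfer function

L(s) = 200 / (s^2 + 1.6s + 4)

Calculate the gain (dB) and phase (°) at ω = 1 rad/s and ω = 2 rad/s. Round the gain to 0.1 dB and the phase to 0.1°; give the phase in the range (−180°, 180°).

ω = 1: 35.4 dB, -28.1°; ω = 2: 35.9 dB, -90.0°

At s = jω = j1:
quadratic: (j1)² + 1.6·j1 + 4 = 3 + j1.6 → |·| ≈ 3.4, ∠ ≈ 28.07°
|L| = 200 / 3.4 ≈ 58.824
Gain = 20 log₁₀(58.824) ≈ 35.39 dB
∠L = 0.00° − 28.07° = -28.07°

At s = jω = j2:
quadratic: (j2)² + 1.6·j2 + 4 = 0 + j3.2 → |·| ≈ 3.2, ∠ ≈ 90.00°
|L| = 200 / 3.2 ≈ 62.5
Gain = 20 log₁₀(62.5) ≈ 35.92 dB
∠L = 0.00° − 90.00° = -90.00°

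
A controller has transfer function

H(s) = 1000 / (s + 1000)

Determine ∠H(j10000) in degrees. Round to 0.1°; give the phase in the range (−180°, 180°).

-84.3°

At s = jω = j10000:
pole (s+1000): 1000 + j10000 → |·| = √(1000²+10000²) = √101000000 ≈ 10050, ∠ = arctan(10000/1000) ≈ 84.29°
∠H = 0.00° − 84.29° = -84.29°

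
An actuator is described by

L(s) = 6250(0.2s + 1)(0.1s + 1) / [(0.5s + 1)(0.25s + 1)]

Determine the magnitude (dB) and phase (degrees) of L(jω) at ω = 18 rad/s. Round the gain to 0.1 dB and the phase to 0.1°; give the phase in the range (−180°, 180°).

61.2 dB, -25.7°

At ω = 18 rad/s:
zero (1 + j18·0.2) = 1 + j3.6 → |·| ≈ 3.7363, ∠ ≈ 74.48°
zero (1 + j18·0.1) = 1 + j1.8 → |·| ≈ 2.0591, ∠ ≈ 60.95°
pole (1 + j18·0.5) = 1 + j9 → |·| ≈ 9.0554, ∠ ≈ 83.66°
pole (1 + j18·0.25) = 1 + j4.5 → |·| ≈ 4.6098, ∠ ≈ 77.47°
|L| = 6250 · 3.7363 · 2.0591 / (9.0554 · 4.6098) ≈ 1151.9
Gain = 20 log₁₀(1151.9) ≈ 61.23 dB
∠L = (74.48° + 60.95°) − (83.66° + 77.47°) = -25.70°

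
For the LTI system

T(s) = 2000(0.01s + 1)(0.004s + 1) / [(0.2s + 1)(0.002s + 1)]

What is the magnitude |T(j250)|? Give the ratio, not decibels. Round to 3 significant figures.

136

At ω = 250 rad/s:
zero (1 + j250·0.01) = 1 + j2.5 → |·| ≈ 2.6926, ∠ ≈ 68.20°
zero (1 + j250·0.004) = 1 + j1 → |·| ≈ 1.4142, ∠ ≈ 45.00°
pole (1 + j250·0.2) = 1 + j50 → |·| ≈ 50.01, ∠ ≈ 88.85°
pole (1 + j250·0.002) = 1 + j0.5 → |·| ≈ 1.118, ∠ ≈ 26.57°
|T| = 2000 · 2.6926 · 1.4142 / (50.01 · 1.118) ≈ 136.21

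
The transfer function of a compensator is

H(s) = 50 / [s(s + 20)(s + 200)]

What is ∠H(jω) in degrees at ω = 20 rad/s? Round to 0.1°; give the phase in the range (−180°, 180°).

-140.7°

At s = jω = j20:
pole (s+20): 20 + j20 → |·| = √(20²+20²) = √800 ≈ 28.284, ∠ = arctan(20/20) ≈ 45.00°
pole (s+200): 200 + j20 → |·| = √(200²+20²) = √40400 ≈ 201, ∠ = arctan(20/200) ≈ 5.71°
pole at origin: |s| = 20, ∠ = 90.00° (in denominator)
∠H = 0.00° − 140.71° = -140.71°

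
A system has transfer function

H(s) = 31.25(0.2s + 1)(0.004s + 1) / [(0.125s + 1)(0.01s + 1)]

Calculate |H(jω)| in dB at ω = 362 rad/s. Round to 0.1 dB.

27.4 dB

At ω = 362 rad/s:
zero (1 + j362·0.2) = 1 + j72.4 → |·| ≈ 72.407, ∠ ≈ 89.21°
zero (1 + j362·0.004) = 1 + j1.448 → |·| ≈ 1.7597, ∠ ≈ 55.37°
pole (1 + j362·0.125) = 1 + j45.25 → |·| ≈ 45.261, ∠ ≈ 88.73°
pole (1 + j362·0.01) = 1 + j3.62 → |·| ≈ 3.7556, ∠ ≈ 74.56°
|H| = 31.25 · 72.407 · 1.7597 / (45.261 · 3.7556) ≈ 23.424
Gain = 20 log₁₀(23.424) ≈ 27.39 dB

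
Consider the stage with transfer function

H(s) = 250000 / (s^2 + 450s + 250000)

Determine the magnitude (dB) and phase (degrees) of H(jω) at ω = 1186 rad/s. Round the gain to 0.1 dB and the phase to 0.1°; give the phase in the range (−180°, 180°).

At s = jω = j1186:
quadratic: (j1186)² + 450·j1186 + 250000 = -1156596 + j533700 → |·| ≈ 1.2738e+06, ∠ ≈ 155.23°
|H| = 250000 / 1.2738e+06 ≈ 0.19626
Gain = 20 log₁₀(0.19626) ≈ -14.14 dB
∠H = 0.00° − 155.23° = -155.23°

-14.1 dB, -155.2°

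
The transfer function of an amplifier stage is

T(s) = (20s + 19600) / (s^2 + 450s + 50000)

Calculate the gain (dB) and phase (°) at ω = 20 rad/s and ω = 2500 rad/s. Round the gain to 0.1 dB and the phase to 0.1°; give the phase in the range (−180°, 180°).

Substitute s = j20:
Numerator: 20(j20) + 19600 = 19600 + j400
Denominator: (j20)^2 + 450(j20) + 50000 = 49600 + j9000
|N| = √(19600² + 400²) ≈ 19604, ∠N ≈ 1.17°
|D| = √(49600² + 9000²) ≈ 50410, ∠D ≈ 10.28°
|T| = 19604 / 50410 ≈ 0.38889
Gain = 20 log₁₀(0.38889) ≈ -8.20 dB
∠T = 1.17° − 10.28° = -9.11°

Substitute s = j2500:
Numerator: 20(j2500) + 19600 = 19600 + j50000
Denominator: (j2500)^2 + 450(j2500) + 50000 = -6200000 + j1125000
|N| = √(19600² + 50000²) ≈ 53704, ∠N ≈ 68.59°
|D| = √(6200000² + 1125000²) ≈ 6.3012e+06, ∠D ≈ 169.72°
|T| = 53704 / 6.3012e+06 ≈ 0.0085228
Gain = 20 log₁₀(0.0085228) ≈ -41.39 dB
∠T = 68.59° − 169.72° = -101.13°

ω = 20: -8.2 dB, -9.1°; ω = 2500: -41.4 dB, -101.1°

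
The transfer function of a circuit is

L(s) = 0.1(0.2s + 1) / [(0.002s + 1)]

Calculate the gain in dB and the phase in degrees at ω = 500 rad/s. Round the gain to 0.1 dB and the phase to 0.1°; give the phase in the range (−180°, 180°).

At ω = 500 rad/s:
zero (1 + j500·0.2) = 1 + j100 → |·| ≈ 100, ∠ ≈ 89.43°
pole (1 + j500·0.002) = 1 + j1 → |·| ≈ 1.4142, ∠ ≈ 45.00°
|L| = 0.1 · 100 / (1.4142) ≈ 7.0711
Gain = 20 log₁₀(7.0711) ≈ 16.99 dB
∠L = (89.43°) − (45.00°) = 44.43°

17.0 dB, 44.4°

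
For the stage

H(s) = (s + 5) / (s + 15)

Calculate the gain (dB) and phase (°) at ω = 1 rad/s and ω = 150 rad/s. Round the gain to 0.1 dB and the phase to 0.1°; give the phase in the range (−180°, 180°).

At s = jω = j1:
zero (s+5): 5 + j1 → |·| = √(5²+1²) = √26 ≈ 5.099, ∠ = arctan(1/5) ≈ 11.31°
pole (s+15): 15 + j1 → |·| = √(15²+1²) = √226 ≈ 15.033, ∠ = arctan(1/15) ≈ 3.81°
|H| = 1 · 5.099 / 15.033 ≈ 0.33919
Gain = 20 log₁₀(0.33919) ≈ -9.39 dB
∠H = 11.31° − 3.81° = 7.50°

At s = jω = j150:
zero (s+5): 5 + j150 → |·| = √(5²+150²) = √22525 ≈ 150.08, ∠ = arctan(150/5) ≈ 88.09°
pole (s+15): 15 + j150 → |·| = √(15²+150²) = √22725 ≈ 150.75, ∠ = arctan(150/15) ≈ 84.29°
|H| = 1 · 150.08 / 150.75 ≈ 0.99556
Gain = 20 log₁₀(0.99556) ≈ -0.04 dB
∠H = 88.09° − 84.29° = 3.80°

ω = 1: -9.4 dB, 7.5°; ω = 150: -0.0 dB, 3.8°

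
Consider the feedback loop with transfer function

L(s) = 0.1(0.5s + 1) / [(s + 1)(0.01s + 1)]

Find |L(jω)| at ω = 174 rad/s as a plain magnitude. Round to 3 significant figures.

0.0249

At ω = 174 rad/s:
zero (1 + j174·0.5) = 1 + j87 → |·| ≈ 87.006, ∠ ≈ 89.34°
pole (1 + j174·1) = 1 + j174 → |·| ≈ 174, ∠ ≈ 89.67°
pole (1 + j174·0.01) = 1 + j1.74 → |·| ≈ 2.0069, ∠ ≈ 60.11°
|L| = 0.1 · 87.006 / (174 · 2.0069) ≈ 0.024916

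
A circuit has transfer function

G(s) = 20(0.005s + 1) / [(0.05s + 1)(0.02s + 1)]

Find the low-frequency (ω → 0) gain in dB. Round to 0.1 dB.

G(0) = 20 · 1 / 1 = 20
20 log₁₀(20) ≈ 26.02 dB

26.0 dB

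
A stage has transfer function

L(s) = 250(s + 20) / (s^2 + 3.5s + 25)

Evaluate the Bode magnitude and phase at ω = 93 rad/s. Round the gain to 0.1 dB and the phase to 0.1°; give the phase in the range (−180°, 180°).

8.8 dB, -100.0°

At s = jω = j93:
zero (s+20): 20 + j93 → |·| = √(20²+93²) = √9049 ≈ 95.126, ∠ = arctan(93/20) ≈ 77.86°
quadratic: (j93)² + 3.5·j93 + 25 = -8624 + j325.5 → |·| ≈ 8630.1, ∠ ≈ 177.84°
|L| = 250 · 95.126 / 8630.1 ≈ 2.7556
Gain = 20 log₁₀(2.7556) ≈ 8.80 dB
∠L = 77.86° − 177.84° = -99.98°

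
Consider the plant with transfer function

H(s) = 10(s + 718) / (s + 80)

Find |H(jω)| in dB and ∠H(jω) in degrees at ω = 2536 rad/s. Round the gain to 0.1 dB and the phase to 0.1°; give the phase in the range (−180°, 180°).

At s = jω = j2536:
zero (s+718): 718 + j2536 → |·| = √(718²+2536²) = √6946820 ≈ 2635.7, ∠ = arctan(2536/718) ≈ 74.19°
pole (s+80): 80 + j2536 → |·| = √(80²+2536²) = √6437696 ≈ 2537.3, ∠ = arctan(2536/80) ≈ 88.19°
|H| = 10 · 2635.7 / 2537.3 ≈ 10.388
Gain = 20 log₁₀(10.388) ≈ 20.33 dB
∠H = 74.19° − 88.19° = -14.00°

20.3 dB, -14.0°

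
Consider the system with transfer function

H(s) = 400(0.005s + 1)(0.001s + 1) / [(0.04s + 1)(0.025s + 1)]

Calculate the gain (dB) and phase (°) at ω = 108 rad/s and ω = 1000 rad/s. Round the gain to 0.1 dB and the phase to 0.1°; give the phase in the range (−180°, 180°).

ω = 108: 31.1 dB, -112.1°; ω = 1000: 9.2 dB, -52.6°

At ω = 108 rad/s:
zero (1 + j108·0.005) = 1 + j0.54 → |·| ≈ 1.1365, ∠ ≈ 28.37°
zero (1 + j108·0.001) = 1 + j0.108 → |·| ≈ 1.0058, ∠ ≈ 6.16°
pole (1 + j108·0.04) = 1 + j4.32 → |·| ≈ 4.4342, ∠ ≈ 76.97°
pole (1 + j108·0.025) = 1 + j2.7 → |·| ≈ 2.8792, ∠ ≈ 69.68°
|H| = 400 · 1.1365 · 1.0058 / (4.4342 · 2.8792) ≈ 35.814
Gain = 20 log₁₀(35.814) ≈ 31.08 dB
∠H = (28.37° + 6.16°) − (76.97° + 69.68°) = -112.12°

At ω = 1000 rad/s:
zero (1 + j1000·0.005) = 1 + j5 → |·| ≈ 5.099, ∠ ≈ 78.69°
zero (1 + j1000·0.001) = 1 + j1 → |·| ≈ 1.4142, ∠ ≈ 45.00°
pole (1 + j1000·0.04) = 1 + j40 → |·| ≈ 40.012, ∠ ≈ 88.57°
pole (1 + j1000·0.025) = 1 + j25 → |·| ≈ 25.02, ∠ ≈ 87.71°
|H| = 400 · 5.099 · 1.4142 / (40.012 · 25.02) ≈ 2.8812
Gain = 20 log₁₀(2.8812) ≈ 9.19 dB
∠H = (78.69° + 45.00°) − (88.57° + 87.71°) = -52.59°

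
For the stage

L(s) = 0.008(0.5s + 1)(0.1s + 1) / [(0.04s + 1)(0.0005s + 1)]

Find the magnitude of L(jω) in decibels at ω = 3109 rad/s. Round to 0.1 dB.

24.5 dB

At ω = 3109 rad/s:
zero (1 + j3109·0.5) = 1 + j1554.5 → |·| ≈ 1554.5, ∠ ≈ 89.96°
zero (1 + j3109·0.1) = 1 + j310.9 → |·| ≈ 310.9, ∠ ≈ 89.82°
pole (1 + j3109·0.04) = 1 + j124.36 → |·| ≈ 124.36, ∠ ≈ 89.54°
pole (1 + j3109·0.0005) = 1 + j1.5545 → |·| ≈ 1.8484, ∠ ≈ 57.25°
|L| = 0.008 · 1554.5 · 310.9 / (124.36 · 1.8484) ≈ 16.82
Gain = 20 log₁₀(16.82) ≈ 24.52 dB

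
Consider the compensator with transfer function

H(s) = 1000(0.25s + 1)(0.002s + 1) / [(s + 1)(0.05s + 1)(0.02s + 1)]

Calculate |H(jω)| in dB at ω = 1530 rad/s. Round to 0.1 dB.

-9.3 dB

At ω = 1530 rad/s:
zero (1 + j1530·0.25) = 1 + j382.5 → |·| ≈ 382.5, ∠ ≈ 89.85°
zero (1 + j1530·0.002) = 1 + j3.06 → |·| ≈ 3.2193, ∠ ≈ 71.90°
pole (1 + j1530·1) = 1 + j1530 → |·| ≈ 1530, ∠ ≈ 89.96°
pole (1 + j1530·0.05) = 1 + j76.5 → |·| ≈ 76.507, ∠ ≈ 89.25°
pole (1 + j1530·0.02) = 1 + j30.6 → |·| ≈ 30.616, ∠ ≈ 88.13°
|H| = 1000 · 382.5 · 3.2193 / (1530 · 76.507 · 30.616) ≈ 0.3436
Gain = 20 log₁₀(0.3436) ≈ -9.28 dB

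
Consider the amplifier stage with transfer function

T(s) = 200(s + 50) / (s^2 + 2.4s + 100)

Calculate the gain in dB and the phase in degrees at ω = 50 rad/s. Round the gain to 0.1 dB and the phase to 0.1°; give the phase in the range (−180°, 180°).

At s = jω = j50:
zero (s+50): 50 + j50 → |·| = √(50²+50²) = √5000 ≈ 70.711, ∠ = arctan(50/50) ≈ 45.00°
quadratic: (j50)² + 2.4·j50 + 100 = -2400 + j120 → |·| ≈ 2403, ∠ ≈ 177.14°
|T| = 200 · 70.711 / 2403 ≈ 5.8852
Gain = 20 log₁₀(5.8852) ≈ 15.40 dB
∠T = 45.00° − 177.14° = -132.14°

15.4 dB, -132.1°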